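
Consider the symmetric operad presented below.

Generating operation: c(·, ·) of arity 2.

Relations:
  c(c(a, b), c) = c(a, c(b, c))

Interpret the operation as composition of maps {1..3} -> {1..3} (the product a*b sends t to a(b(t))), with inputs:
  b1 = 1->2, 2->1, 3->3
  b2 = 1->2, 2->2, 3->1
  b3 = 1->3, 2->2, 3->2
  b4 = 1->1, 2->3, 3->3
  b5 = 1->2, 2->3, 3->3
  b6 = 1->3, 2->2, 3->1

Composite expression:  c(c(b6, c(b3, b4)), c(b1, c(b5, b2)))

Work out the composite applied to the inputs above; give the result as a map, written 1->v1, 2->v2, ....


1->2, 2->2, 3->1

c(b3, b4) = 1->3, 2->2, 3->2
c(b6, c(b3, b4)) = 1->1, 2->2, 3->2
c(b5, b2) = 1->3, 2->3, 3->2
c(b1, c(b5, b2)) = 1->3, 2->3, 3->1
c(c(b6, c(b3, b4)), c(b1, c(b5, b2))) = 1->2, 2->2, 3->1


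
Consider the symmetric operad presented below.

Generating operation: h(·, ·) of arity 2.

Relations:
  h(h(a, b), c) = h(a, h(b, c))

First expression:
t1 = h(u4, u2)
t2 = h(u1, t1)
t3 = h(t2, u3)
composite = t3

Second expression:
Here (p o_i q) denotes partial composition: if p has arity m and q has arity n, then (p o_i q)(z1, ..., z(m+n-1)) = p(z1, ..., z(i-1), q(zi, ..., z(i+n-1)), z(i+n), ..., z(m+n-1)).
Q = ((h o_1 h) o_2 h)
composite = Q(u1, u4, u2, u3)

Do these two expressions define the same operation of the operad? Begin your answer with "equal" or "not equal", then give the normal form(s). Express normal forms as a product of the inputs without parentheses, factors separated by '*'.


equal — both sides give u1 * u4 * u2 * u3

The first composite normalizes to u1 * u4 * u2 * u3
The second composite normalizes to u1 * u4 * u2 * u3
One common form — equal.


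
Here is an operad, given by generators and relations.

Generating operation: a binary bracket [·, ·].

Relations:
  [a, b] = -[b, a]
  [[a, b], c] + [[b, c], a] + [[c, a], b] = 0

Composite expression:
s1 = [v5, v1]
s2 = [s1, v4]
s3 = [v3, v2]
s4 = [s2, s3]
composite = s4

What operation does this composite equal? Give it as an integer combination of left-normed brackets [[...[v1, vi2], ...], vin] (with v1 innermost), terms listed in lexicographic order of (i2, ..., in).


[[[[v1, v5], v4], v2], v3] - [[[[v1, v5], v4], v3], v2]

A multilinear Lie element is pinned by v1-initial words (v1 innermost).
Composite bracket: [[[v5, v1], v4], [v3, v2]]
Each bracket splits as ab - ba, giving 16 signed words (2^4 = 16).
Keep just the words that open with v1:
  from v1v5v4v2v3, sign +1: term +[[[[v1, v5], v4], v2], v3]
  from v1v5v4v3v2, sign -1: term -[[[[v1, v5], v4], v3], v2]


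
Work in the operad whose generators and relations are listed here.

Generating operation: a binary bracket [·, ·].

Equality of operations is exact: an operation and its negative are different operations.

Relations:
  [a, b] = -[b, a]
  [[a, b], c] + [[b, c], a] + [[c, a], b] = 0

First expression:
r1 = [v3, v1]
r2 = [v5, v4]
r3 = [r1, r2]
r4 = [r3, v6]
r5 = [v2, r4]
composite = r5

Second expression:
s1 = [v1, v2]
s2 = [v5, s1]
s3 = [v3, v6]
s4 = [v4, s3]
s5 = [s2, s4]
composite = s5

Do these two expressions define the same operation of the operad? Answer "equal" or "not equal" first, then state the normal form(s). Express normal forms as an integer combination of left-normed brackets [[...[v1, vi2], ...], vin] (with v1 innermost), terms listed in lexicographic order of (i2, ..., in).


not equal: they reduce to -[[[[[v1, v3], v4], v5], v6], v2] + [[[[[v1, v3], v5], v4], v6], v2] and [[[[[v1, v2], v5], v3], v6], v4] - [[[[[v1, v2], v5], v4], v3], v6] + [[[[[v1, v2], v5], v4], v6], v3] - [[[[[v1, v2], v5], v6], v3], v4]


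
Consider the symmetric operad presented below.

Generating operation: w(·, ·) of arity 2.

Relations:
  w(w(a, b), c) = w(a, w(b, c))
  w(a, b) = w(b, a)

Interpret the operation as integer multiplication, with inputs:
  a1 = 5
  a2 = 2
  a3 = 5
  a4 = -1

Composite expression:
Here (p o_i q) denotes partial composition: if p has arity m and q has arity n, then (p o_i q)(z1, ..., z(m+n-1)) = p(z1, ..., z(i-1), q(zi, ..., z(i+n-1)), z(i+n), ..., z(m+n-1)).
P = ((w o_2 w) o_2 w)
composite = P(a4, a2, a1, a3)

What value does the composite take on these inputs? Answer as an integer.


-50


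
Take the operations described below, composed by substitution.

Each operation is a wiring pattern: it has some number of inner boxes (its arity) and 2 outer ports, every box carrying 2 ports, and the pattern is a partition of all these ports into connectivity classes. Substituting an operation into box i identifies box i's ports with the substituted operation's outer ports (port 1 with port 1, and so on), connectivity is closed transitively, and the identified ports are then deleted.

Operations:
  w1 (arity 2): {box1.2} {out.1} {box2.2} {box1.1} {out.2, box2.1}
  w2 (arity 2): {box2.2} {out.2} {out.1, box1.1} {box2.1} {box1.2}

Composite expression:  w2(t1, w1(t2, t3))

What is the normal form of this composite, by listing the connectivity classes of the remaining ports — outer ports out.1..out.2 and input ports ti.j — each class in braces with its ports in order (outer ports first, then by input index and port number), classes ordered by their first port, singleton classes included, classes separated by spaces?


{out.1, t1.1} {out.2} {t1.2} {t2.1} {t2.2} {t3.1} {t3.2}

Reachability decides: close wires over w2-identified ports.
the subtree at w1 composes to {out.1} {out.2, t3.1} {t2.1} {t2.2} {t3.2} on (t2, t3); out.j = own outer ports
the subtree at w2 composes to {out.1, t1.1} {out.2} {t1.2} {t2.1} {t2.2} {t3.1} {t3.2} on (t1, t2, t3); out.j = own outer ports


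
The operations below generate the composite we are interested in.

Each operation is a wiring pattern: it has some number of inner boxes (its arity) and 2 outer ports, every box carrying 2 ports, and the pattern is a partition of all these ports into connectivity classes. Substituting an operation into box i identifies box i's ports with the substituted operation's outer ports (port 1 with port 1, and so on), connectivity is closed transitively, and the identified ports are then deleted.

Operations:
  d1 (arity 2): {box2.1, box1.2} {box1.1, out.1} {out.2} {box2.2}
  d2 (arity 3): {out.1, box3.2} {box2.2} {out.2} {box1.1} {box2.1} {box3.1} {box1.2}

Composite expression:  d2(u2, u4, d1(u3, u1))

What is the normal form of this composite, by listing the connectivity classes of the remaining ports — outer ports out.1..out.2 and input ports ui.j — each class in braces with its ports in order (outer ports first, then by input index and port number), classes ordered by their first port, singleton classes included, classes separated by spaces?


{out.1} {out.2} {u1.1, u3.2} {u1.2} {u2.1} {u2.2} {u3.1} {u4.1} {u4.2}

Two ports join when wires chain via d2-identified ports.
the subtree at d1 composes to {out.1, u3.1} {out.2} {u1.1, u3.2} {u1.2} on (u3, u1); out.j = own outer ports
the subtree at d2 composes to {out.1} {out.2} {u1.1, u3.2} {u1.2} {u2.1} {u2.2} {u3.1} {u4.1} {u4.2} on (u2, u4, u3, u1); out.j = own outer ports


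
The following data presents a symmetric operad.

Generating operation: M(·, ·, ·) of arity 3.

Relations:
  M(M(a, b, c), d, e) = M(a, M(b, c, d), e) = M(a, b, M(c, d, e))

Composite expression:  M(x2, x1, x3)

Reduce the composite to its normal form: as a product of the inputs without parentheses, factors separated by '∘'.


Associativity of M dissolves the nesting; only the x-input order survives.
M(x2, x1, x3) spells out as x2 ∘ x1 ∘ x3

x2 ∘ x1 ∘ x3


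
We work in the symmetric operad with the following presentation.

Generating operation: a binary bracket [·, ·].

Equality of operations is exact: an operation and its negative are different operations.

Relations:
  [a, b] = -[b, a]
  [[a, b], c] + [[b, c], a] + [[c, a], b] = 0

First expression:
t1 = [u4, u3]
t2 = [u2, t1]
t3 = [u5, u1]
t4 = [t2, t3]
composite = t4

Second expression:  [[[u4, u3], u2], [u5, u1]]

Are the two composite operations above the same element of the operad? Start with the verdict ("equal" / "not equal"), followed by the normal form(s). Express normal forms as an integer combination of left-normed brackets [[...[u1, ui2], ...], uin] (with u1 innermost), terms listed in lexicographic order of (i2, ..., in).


not equal: they reduce to -[[[[u1, u5], u2], u3], u4] + [[[[u1, u5], u2], u4], u3] + [[[[u1, u5], u3], u4], u2] - [[[[u1, u5], u4], u3], u2] and [[[[u1, u5], u2], u3], u4] - [[[[u1, u5], u2], u4], u3] - [[[[u1, u5], u3], u4], u2] + [[[[u1, u5], u4], u3], u2]

The first expression, normalized: -[[[[u1, u5], u2], u3], u4] + [[[[u1, u5], u2], u4], u3] + [[[[u1, u5], u3], u4], u2] - [[[[u1, u5], u4], u3], u2]
The second expression, normalized: [[[[u1, u5], u2], u3], u4] - [[[[u1, u5], u2], u4], u3] - [[[[u1, u5], u3], u4], u2] + [[[[u1, u5], u4], u3], u2]
No match — not equal.


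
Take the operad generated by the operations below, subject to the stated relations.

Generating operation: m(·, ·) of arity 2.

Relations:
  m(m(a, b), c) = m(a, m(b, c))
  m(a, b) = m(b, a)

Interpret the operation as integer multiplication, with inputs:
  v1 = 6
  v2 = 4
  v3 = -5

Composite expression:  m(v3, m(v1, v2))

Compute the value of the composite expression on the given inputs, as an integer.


-120

m(v1, v2) = 24
m(v3, m(v1, v2)) = -120


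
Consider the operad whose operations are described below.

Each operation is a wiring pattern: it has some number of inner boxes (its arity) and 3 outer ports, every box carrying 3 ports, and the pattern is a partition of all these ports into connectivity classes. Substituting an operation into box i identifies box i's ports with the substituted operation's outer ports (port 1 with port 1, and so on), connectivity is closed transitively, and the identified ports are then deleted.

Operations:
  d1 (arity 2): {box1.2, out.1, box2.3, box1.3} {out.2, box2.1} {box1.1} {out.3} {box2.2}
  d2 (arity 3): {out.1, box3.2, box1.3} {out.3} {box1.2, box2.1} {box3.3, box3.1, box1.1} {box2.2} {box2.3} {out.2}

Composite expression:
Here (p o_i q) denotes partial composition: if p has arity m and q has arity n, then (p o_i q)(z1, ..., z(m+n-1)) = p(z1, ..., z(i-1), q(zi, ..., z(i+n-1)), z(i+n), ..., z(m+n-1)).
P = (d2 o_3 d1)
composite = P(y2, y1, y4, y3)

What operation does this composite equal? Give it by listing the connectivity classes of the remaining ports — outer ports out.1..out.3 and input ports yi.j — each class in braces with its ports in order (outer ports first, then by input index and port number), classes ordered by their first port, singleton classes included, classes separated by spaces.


{out.1, y2.3, y3.1} {out.2} {out.3} {y1.1, y2.2} {y1.2} {y1.3} {y2.1, y3.3, y4.2, y4.3} {y3.2} {y4.1}

Reachability decides: close wires over d2-identified ports.
stage d1: inputs (y4, y3), connectivity {out.1, y3.3, y4.2, y4.3} {out.2, y3.1} {out.3} {y3.2} {y4.1}, out.j its boundary
stage d2: inputs (y2, y1, y4, y3), connectivity {out.1, y2.3, y3.1} {out.2} {out.3} {y1.1, y2.2} {y1.2} {y1.3} {y2.1, y3.3, y4.2, y4.3} {y3.2} {y4.1}, out.j its boundary


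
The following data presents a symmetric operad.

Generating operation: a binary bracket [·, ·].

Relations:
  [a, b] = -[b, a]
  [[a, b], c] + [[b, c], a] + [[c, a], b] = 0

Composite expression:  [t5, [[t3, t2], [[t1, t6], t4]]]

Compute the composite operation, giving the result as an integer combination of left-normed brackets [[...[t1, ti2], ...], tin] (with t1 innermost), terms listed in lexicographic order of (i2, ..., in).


-[[[[[t1, t6], t4], t2], t3], t5] + [[[[[t1, t6], t4], t3], t2], t5]

Antisymmetry and Jacobi reduce to t1-anchored left-normed brackets.
Composite bracket: [t5, [[t3, t2], [[t1, t6], t4]]]
Expanding via [a, b] = ab - ba: 32 signed words (2^5 = 32).
Coefficients come from the t1-initial words:
  the word t1t6t4t2t3t5 carries sign -1 and contributes -[[[[[t1, t6], t4], t2], t3], t5]
  the word t1t6t4t3t2t5 carries sign +1 and contributes +[[[[[t1, t6], t4], t3], t2], t5]


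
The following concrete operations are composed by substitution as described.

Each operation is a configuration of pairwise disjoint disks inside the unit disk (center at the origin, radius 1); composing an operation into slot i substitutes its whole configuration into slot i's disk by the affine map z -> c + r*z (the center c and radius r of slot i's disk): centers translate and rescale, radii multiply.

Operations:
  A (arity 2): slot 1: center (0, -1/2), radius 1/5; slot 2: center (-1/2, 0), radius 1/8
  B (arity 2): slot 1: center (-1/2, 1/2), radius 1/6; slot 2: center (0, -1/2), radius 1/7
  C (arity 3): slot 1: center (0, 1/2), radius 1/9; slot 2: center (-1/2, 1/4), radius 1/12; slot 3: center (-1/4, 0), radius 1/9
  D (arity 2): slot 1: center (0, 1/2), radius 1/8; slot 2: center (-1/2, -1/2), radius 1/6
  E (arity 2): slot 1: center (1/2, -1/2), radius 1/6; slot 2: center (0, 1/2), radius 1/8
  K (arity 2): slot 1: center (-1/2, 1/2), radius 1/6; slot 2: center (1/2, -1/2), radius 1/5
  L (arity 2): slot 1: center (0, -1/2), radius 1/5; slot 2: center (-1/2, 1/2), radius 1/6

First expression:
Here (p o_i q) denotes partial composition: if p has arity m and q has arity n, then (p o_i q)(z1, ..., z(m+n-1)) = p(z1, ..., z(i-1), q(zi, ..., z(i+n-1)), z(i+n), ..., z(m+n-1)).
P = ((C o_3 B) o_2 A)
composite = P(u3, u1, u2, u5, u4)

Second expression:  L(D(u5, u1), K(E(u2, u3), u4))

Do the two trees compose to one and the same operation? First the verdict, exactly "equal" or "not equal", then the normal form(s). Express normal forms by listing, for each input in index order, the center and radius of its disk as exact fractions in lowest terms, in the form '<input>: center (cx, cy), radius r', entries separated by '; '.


not equal; the first gives u1: center (-1/2, 5/24), radius 1/60; u2: center (-13/24, 1/4), radius 1/96; u3: center (0, 1/2), radius 1/9; u4: center (-1/4, -1/18), radius 1/63; u5: center (-11/36, 1/18), radius 1/54 and the second u1: center (-1/10, -3/5), radius 1/30; u2: center (-41/72, 41/72), radius 1/216; u3: center (-7/12, 43/72), radius 1/288; u4: center (-5/12, 5/12), radius 1/30; u5: center (0, -2/5), radius 1/40

The first composite normalizes to u1: center (-1/2, 5/24), radius 1/60; u2: center (-13/24, 1/4), radius 1/96; u3: center (0, 1/2), radius 1/9; u4: center (-1/4, -1/18), radius 1/63; u5: center (-11/36, 1/18), radius 1/54
The second composite normalizes to u1: center (-1/10, -3/5), radius 1/30; u2: center (-41/72, 41/72), radius 1/216; u3: center (-7/12, 43/72), radius 1/288; u4: center (-5/12, 5/12), radius 1/30; u5: center (0, -2/5), radius 1/40
Different reductions; not equal.


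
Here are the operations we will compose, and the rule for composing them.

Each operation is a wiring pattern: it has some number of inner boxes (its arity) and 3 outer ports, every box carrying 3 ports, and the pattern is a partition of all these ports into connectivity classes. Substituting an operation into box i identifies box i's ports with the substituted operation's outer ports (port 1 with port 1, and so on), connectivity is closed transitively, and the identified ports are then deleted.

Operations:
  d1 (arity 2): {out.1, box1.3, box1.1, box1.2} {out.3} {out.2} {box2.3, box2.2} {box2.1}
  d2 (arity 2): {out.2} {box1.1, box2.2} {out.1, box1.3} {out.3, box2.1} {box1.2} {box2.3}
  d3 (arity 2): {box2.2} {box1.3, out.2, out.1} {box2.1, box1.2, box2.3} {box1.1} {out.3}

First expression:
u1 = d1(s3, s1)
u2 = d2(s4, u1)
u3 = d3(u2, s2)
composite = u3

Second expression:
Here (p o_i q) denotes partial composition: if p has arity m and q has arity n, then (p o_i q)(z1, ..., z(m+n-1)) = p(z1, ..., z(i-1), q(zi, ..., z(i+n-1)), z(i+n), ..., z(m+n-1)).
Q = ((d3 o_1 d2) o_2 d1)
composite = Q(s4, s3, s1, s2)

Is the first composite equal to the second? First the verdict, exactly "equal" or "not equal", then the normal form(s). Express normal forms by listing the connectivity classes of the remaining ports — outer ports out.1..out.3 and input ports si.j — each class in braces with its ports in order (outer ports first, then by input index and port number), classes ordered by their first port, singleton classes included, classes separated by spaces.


The first expression reduces to {out.1, out.2, s3.1, s3.2, s3.3} {out.3} {s1.1} {s1.2, s1.3} {s2.1, s2.3} {s2.2} {s4.1} {s4.2} {s4.3}
The second expression reduces to {out.1, out.2, s3.1, s3.2, s3.3} {out.3} {s1.1} {s1.2, s1.3} {s2.1, s2.3} {s2.2} {s4.1} {s4.2} {s4.3}
The forms coincide; equal.

equal; the common form is {out.1, out.2, s3.1, s3.2, s3.3} {out.3} {s1.1} {s1.2, s1.3} {s2.1, s2.3} {s2.2} {s4.1} {s4.2} {s4.3}


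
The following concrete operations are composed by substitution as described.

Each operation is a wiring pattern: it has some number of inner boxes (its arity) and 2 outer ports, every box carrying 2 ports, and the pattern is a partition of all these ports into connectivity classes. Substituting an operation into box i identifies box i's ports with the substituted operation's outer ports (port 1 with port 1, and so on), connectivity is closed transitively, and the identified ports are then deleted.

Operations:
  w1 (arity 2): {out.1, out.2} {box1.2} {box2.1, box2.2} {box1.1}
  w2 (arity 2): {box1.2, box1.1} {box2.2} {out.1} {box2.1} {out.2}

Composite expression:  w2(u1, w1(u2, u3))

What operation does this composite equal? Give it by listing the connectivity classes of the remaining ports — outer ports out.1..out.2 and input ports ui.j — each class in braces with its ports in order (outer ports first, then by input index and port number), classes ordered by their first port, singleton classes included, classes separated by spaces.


Reachability decides: close wires over w2-identified ports.
stage w1: inputs (u2, u3), connectivity {out.1, out.2} {u2.1} {u2.2} {u3.1, u3.2}, out.j its boundary
stage w2: inputs (u1, u2, u3), connectivity {out.1} {out.2} {u1.1, u1.2} {u2.1} {u2.2} {u3.1, u3.2}, out.j its boundary

{out.1} {out.2} {u1.1, u1.2} {u2.1} {u2.2} {u3.1, u3.2}


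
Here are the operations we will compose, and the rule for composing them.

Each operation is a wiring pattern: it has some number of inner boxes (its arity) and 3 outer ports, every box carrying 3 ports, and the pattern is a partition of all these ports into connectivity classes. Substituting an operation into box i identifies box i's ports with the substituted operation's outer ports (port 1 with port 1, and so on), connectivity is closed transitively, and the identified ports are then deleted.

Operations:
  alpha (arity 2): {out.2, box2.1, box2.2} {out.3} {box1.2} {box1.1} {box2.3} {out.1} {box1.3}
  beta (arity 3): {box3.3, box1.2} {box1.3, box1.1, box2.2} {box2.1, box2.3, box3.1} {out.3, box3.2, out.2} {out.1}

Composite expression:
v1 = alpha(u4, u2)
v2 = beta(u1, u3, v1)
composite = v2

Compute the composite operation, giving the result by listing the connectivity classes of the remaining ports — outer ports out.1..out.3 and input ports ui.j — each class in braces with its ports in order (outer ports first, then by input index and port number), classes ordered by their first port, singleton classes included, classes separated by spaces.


{out.1} {out.2, out.3, u2.1, u2.2} {u1.1, u1.3, u3.2} {u1.2} {u2.3} {u3.1, u3.3} {u4.1} {u4.2} {u4.3}

Substituting into beta glues patterns; closure does the rest.
composing alpha on (u4, u2), with out.j its own outer ports: {out.1} {out.2, u2.1, u2.2} {out.3} {u2.3} {u4.1} {u4.2} {u4.3}
composing beta on (u1, u3, u4, u2), with out.j its own outer ports: {out.1} {out.2, out.3, u2.1, u2.2} {u1.1, u1.3, u3.2} {u1.2} {u2.3} {u3.1, u3.3} {u4.1} {u4.2} {u4.3}


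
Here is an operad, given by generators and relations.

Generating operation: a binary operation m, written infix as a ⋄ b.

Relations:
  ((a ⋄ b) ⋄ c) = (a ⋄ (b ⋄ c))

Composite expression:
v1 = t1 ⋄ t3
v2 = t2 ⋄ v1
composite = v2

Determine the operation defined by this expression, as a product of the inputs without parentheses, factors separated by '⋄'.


Every regrouping of m is equal, so read the t-inputs in written order.
(t1 ⋄ t3) unparenthesizes to t1 ⋄ t3
(t2 ⋄ (t1 ⋄ t3)) unparenthesizes to t2 ⋄ t1 ⋄ t3

t2 ⋄ t1 ⋄ t3


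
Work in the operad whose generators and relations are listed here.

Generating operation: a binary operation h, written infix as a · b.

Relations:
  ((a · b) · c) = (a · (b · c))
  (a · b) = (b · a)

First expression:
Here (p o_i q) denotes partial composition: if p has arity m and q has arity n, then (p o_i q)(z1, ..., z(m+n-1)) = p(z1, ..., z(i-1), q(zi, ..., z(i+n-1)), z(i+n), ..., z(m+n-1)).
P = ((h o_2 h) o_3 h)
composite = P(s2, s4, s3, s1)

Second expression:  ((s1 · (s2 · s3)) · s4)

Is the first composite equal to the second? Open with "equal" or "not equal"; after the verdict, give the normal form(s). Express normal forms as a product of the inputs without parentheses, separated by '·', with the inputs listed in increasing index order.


equal; the common form is s1 · s2 · s3 · s4

The first expression reduces to s1 · s2 · s3 · s4
The second expression reduces to s1 · s2 · s3 · s4
The forms coincide; equal.


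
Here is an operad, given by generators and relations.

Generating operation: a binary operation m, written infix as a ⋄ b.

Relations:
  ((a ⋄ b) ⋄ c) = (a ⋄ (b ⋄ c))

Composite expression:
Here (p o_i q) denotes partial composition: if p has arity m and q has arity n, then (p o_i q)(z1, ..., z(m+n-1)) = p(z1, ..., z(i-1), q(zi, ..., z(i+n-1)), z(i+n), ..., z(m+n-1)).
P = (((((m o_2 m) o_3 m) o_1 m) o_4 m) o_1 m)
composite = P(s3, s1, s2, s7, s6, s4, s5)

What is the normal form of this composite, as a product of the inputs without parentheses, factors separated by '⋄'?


s3 ⋄ s1 ⋄ s2 ⋄ s7 ⋄ s6 ⋄ s4 ⋄ s5

All parenthesizations of m agree; list the s-inputs left to right.
(s3 ⋄ s1) spells out as s3 ⋄ s1
((s3 ⋄ s1) ⋄ s2) spells out as s3 ⋄ s1 ⋄ s2
(s6 ⋄ s4) spells out as s6 ⋄ s4
((s6 ⋄ s4) ⋄ s5) spells out as s6 ⋄ s4 ⋄ s5
(s7 ⋄ ((s6 ⋄ s4) ⋄ s5)) spells out as s7 ⋄ s6 ⋄ s4 ⋄ s5
(((s3 ⋄ s1) ⋄ s2) ⋄ (s7 ⋄ ((s6 ⋄ s4) ⋄ s5))) spells out as s3 ⋄ s1 ⋄ s2 ⋄ s7 ⋄ s6 ⋄ s4 ⋄ s5


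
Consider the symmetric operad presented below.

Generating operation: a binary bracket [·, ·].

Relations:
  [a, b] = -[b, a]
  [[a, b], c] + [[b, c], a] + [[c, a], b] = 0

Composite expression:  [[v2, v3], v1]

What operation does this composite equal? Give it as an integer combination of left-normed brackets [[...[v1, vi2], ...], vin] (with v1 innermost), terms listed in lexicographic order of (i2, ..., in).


-[[v1, v2], v3] + [[v1, v3], v2]

Antisymmetry and Jacobi reduce to v1-anchored left-normed brackets.
Composite bracket: [[v2, v3], v1]
Under [a, b] = ab - ba we get 4 signed associative words (2^2 = 4).
Coefficients come from the v1-initial words:
  v1v2v3 (sign -1) contributes -[[v1, v2], v3]
  v1v3v2 (sign +1) contributes +[[v1, v3], v2]


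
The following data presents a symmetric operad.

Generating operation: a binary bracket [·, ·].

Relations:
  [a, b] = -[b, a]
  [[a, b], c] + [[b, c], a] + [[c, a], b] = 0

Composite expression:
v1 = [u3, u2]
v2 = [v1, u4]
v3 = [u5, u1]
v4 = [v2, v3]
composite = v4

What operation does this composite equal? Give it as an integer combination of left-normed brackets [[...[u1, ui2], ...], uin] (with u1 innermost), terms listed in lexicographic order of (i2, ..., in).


-[[[[u1, u5], u2], u3], u4] + [[[[u1, u5], u3], u2], u4] + [[[[u1, u5], u4], u2], u3] - [[[[u1, u5], u4], u3], u2]

Antisymmetry and Jacobi reduce to u1-anchored left-normed brackets.
Composite bracket: [[[u3, u2], u4], [u5, u1]]
Expanding via [a, b] = ab - ba: 16 signed words (2^4 = 16).
Words beginning with u1 determine it all:
  u1u5u2u3u4 appears with sign -1, giving the term -[[[[u1, u5], u2], u3], u4]
  u1u5u3u2u4 appears with sign +1, giving the term +[[[[u1, u5], u3], u2], u4]
  u1u5u4u2u3 appears with sign +1, giving the term +[[[[u1, u5], u4], u2], u3]
  u1u5u4u3u2 appears with sign -1, giving the term -[[[[u1, u5], u4], u3], u2]


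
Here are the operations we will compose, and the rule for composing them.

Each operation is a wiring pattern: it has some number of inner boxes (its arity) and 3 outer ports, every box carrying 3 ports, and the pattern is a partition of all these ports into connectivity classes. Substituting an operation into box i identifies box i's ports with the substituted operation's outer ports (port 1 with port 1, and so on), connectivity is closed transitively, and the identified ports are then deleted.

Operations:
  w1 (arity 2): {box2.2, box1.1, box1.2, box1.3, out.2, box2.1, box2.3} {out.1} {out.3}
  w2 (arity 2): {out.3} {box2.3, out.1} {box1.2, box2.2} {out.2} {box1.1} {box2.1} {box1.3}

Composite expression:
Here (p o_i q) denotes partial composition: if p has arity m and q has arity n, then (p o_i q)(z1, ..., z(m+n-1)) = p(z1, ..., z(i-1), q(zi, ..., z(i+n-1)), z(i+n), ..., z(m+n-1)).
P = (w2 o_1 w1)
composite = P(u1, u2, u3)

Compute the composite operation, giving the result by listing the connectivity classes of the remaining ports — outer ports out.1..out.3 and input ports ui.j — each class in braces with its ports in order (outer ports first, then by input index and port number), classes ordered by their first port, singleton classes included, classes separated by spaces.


{out.1, u3.3} {out.2} {out.3} {u1.1, u1.2, u1.3, u2.1, u2.2, u2.3, u3.2} {u3.1}

Treat the ports identified at w2 as solder joints: merge, then drop.
composing w1 on (u1, u2), with out.j its own outer ports: {out.1} {out.2, u1.1, u1.2, u1.3, u2.1, u2.2, u2.3} {out.3}
composing w2 on (u1, u2, u3), with out.j its own outer ports: {out.1, u3.3} {out.2} {out.3} {u1.1, u1.2, u1.3, u2.1, u2.2, u2.3, u3.2} {u3.1}


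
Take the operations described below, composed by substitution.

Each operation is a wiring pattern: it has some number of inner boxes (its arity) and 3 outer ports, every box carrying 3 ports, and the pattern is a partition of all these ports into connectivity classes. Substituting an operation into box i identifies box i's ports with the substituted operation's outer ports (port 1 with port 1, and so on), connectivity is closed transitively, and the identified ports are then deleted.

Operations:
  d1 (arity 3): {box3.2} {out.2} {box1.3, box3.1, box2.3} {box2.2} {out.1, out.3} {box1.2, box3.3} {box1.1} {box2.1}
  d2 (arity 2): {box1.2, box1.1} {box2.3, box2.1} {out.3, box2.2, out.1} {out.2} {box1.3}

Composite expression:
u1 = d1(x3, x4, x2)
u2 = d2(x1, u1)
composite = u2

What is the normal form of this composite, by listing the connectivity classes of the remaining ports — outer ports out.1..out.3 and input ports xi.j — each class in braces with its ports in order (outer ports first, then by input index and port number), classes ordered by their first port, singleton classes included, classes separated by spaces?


{out.1, out.3} {out.2} {x1.1, x1.2} {x1.3} {x2.1, x3.3, x4.3} {x2.2} {x2.3, x3.2} {x3.1} {x4.1} {x4.2}

Substituting into d2 glues patterns; closure does the rest.
d1 over (x3, x4, x2) gives {out.1, out.3} {out.2} {x2.1, x3.3, x4.3} {x2.2} {x2.3, x3.2} {x3.1} {x4.1} {x4.2}, out.j being that stage's outer ports
d2 over (x1, x3, x4, x2) gives {out.1, out.3} {out.2} {x1.1, x1.2} {x1.3} {x2.1, x3.3, x4.3} {x2.2} {x2.3, x3.2} {x3.1} {x4.1} {x4.2}, out.j being that stage's outer ports


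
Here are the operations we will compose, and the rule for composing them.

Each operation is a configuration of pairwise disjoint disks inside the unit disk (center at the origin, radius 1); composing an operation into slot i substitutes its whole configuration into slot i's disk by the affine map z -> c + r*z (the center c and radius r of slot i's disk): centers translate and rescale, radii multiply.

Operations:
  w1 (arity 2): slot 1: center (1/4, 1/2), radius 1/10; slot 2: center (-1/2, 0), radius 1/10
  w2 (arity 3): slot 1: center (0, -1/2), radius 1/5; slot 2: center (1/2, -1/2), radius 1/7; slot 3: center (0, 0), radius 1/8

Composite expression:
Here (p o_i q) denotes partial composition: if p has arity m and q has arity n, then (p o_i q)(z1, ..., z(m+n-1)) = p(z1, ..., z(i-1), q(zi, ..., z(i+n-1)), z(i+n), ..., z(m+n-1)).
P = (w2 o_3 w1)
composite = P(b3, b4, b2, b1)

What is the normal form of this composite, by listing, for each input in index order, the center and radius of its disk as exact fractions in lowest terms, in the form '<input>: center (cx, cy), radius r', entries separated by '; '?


Only the slot chain above each b matters under w2; compose those maps.
for b3, the 1-step affine chain lands on center (0, -1/2), radius 1/5
for b4, the 1-step affine chain lands on center (1/2, -1/2), radius 1/7
for b2, the 2-step affine chain lands on center (1/32, 1/16), radius 1/80
for b1, the 2-step affine chain lands on center (-1/16, 0), radius 1/80

b1: center (-1/16, 0), radius 1/80; b2: center (1/32, 1/16), radius 1/80; b3: center (0, -1/2), radius 1/5; b4: center (1/2, -1/2), radius 1/7


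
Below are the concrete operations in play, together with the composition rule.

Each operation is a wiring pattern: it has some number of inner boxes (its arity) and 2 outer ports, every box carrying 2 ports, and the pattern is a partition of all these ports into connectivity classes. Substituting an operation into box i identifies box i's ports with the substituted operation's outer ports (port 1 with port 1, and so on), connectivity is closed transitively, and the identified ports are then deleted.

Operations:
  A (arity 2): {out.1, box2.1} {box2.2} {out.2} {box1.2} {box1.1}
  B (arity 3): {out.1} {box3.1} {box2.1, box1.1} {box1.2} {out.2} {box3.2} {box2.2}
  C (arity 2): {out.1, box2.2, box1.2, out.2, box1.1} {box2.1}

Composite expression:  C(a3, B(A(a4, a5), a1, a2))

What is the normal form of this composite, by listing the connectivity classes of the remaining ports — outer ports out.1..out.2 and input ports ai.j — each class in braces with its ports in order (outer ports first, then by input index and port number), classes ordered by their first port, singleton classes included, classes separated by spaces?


{out.1, out.2, a3.1, a3.2} {a1.1, a5.1} {a1.2} {a2.1} {a2.2} {a4.1} {a4.2} {a5.2}

Connectivity passes through glued C-boundaries; trace each wire chain.
through A, on inputs (a4, a5): {out.1, a5.1} {out.2} {a4.1} {a4.2} {a5.2} (out.j = stage outer ports)
through B, on inputs (a4, a5, a1, a2): {out.1} {out.2} {a1.1, a5.1} {a1.2} {a2.1} {a2.2} {a4.1} {a4.2} {a5.2} (out.j = stage outer ports)
through C, on inputs (a3, a4, a5, a1, a2): {out.1, out.2, a3.1, a3.2} {a1.1, a5.1} {a1.2} {a2.1} {a2.2} {a4.1} {a4.2} {a5.2} (out.j = stage outer ports)


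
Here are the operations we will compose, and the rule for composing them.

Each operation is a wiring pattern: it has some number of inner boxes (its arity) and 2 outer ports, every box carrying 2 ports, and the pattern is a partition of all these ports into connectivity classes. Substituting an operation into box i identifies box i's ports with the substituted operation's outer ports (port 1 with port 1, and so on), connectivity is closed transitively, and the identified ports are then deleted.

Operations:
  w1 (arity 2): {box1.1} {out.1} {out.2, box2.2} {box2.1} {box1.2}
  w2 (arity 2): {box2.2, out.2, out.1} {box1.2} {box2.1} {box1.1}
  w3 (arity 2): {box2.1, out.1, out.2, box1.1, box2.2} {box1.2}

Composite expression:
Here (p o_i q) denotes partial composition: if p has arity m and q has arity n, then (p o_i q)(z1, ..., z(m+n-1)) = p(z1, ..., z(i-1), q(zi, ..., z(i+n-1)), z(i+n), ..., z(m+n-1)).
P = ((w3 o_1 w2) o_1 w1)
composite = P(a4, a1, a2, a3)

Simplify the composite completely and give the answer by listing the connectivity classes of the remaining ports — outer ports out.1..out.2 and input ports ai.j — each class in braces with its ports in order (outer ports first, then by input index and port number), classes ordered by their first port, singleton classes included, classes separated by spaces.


{out.1, out.2, a2.2, a3.1, a3.2} {a1.1} {a1.2} {a2.1} {a4.1} {a4.2}

Connectivity passes through glued w3-boundaries; trace each wire chain.
through w1, on inputs (a4, a1): {out.1} {out.2, a1.2} {a1.1} {a4.1} {a4.2} (out.j = stage outer ports)
through w2, on inputs (a4, a1, a2): {out.1, out.2, a2.2} {a1.1} {a1.2} {a2.1} {a4.1} {a4.2} (out.j = stage outer ports)
through w3, on inputs (a4, a1, a2, a3): {out.1, out.2, a2.2, a3.1, a3.2} {a1.1} {a1.2} {a2.1} {a4.1} {a4.2} (out.j = stage outer ports)


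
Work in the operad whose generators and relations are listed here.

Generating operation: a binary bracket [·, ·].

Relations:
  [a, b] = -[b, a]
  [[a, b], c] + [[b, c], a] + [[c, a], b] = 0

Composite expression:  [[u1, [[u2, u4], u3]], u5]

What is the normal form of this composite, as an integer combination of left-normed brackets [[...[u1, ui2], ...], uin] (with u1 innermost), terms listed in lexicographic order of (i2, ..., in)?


In the tensor algebra, words opening u1 carry the u1-anchored form.
Composite bracket: [[u1, [[u2, u4], u3]], u5]
Expanding via [a, b] = ab - ba: 16 signed words (2^4 = 16).
Collect the words opening with u1:
  the word u1u2u4u3u5 carries sign +1 and contributes +[[[[u1, u2], u4], u3], u5]
  the word u1u3u2u4u5 carries sign -1 and contributes -[[[[u1, u3], u2], u4], u5]
  the word u1u3u4u2u5 carries sign +1 and contributes +[[[[u1, u3], u4], u2], u5]
  the word u1u4u2u3u5 carries sign -1 and contributes -[[[[u1, u4], u2], u3], u5]

[[[[u1, u2], u4], u3], u5] - [[[[u1, u3], u2], u4], u5] + [[[[u1, u3], u4], u2], u5] - [[[[u1, u4], u2], u3], u5]


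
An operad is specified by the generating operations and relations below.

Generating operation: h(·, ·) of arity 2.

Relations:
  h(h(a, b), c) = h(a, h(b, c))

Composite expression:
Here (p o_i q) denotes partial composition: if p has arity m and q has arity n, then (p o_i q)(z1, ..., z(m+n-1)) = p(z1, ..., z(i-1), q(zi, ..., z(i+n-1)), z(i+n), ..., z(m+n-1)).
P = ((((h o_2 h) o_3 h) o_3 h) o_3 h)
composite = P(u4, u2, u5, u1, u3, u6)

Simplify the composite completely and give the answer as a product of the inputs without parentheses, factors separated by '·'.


Key point: h is associative — brackets drop, the u-order remains.
h(u5, u1) flattens to u5 · u1
h(h(u5, u1), u3) flattens to u5 · u1 · u3
h(h(h(u5, u1), u3), u6) flattens to u5 · u1 · u3 · u6
h(u2, h(h(h(u5, u1), u3), u6)) flattens to u2 · u5 · u1 · u3 · u6
h(u4, h(u2, h(h(h(u5, u1), u3), u6))) flattens to u4 · u2 · u5 · u1 · u3 · u6

u4 · u2 · u5 · u1 · u3 · u6


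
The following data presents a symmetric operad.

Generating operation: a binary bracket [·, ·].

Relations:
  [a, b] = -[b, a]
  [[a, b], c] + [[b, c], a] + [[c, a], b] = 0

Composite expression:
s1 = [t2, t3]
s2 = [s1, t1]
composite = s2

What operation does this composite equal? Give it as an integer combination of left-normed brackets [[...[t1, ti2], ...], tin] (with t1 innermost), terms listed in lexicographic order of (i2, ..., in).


-[[t1, t2], t3] + [[t1, t3], t2]

Antisymmetry and Jacobi reduce to t1-anchored left-normed brackets.
Composite bracket: [[t2, t3], t1]
The bracket unfolds into 4 signed words via [a, b] = ab - ba (2^2 = 4).
Collect the words opening with t1:
  word t1t2t3 has sign -1, contributing -[[t1, t2], t3]
  word t1t3t2 has sign +1, contributing +[[t1, t3], t2]


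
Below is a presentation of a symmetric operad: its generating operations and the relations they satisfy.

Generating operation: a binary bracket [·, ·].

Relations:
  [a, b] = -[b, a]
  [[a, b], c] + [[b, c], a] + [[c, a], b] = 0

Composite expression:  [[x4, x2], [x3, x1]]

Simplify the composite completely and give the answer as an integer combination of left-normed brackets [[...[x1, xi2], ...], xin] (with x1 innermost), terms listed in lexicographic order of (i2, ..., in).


-[[[x1, x3], x2], x4] + [[[x1, x3], x4], x2]

Expand each bracket as ab - ba; the x1-initial words give the coefficients.
Composite bracket: [[x4, x2], [x3, x1]]
Applying ab - ba throughout gives 8 signed words (2^3 = 8).
Only words starting with x1 matter:
  x1x3x2x4 (sign -1) contributes -[[[x1, x3], x2], x4]
  x1x3x4x2 (sign +1) contributes +[[[x1, x3], x4], x2]


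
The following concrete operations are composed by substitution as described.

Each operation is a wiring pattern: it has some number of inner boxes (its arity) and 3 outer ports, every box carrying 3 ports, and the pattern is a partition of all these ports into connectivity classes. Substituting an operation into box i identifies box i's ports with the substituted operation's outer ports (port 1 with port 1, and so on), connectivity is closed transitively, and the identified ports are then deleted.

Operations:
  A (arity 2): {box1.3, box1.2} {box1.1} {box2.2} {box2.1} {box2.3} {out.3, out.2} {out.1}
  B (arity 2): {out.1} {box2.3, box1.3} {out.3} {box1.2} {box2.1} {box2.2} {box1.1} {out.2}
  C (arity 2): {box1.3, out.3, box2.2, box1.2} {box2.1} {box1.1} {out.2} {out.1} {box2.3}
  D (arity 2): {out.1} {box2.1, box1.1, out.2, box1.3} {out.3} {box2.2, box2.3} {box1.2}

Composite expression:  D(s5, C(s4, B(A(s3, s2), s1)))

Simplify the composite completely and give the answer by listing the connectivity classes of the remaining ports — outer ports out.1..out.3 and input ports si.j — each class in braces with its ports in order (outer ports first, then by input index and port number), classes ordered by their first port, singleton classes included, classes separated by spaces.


{out.1} {out.2, s5.1, s5.3} {out.3} {s1.1} {s1.2} {s1.3} {s2.1} {s2.2} {s2.3} {s3.1} {s3.2, s3.3} {s4.1} {s4.2, s4.3} {s5.2}

After gluing at D, chains via deleted ports link the s-ports.
through A, on inputs (s3, s2): {out.1} {out.2, out.3} {s2.1} {s2.2} {s2.3} {s3.1} {s3.2, s3.3} (out.j = stage outer ports)
through B, on inputs (s3, s2, s1): {out.1} {out.2} {out.3} {s1.1} {s1.2} {s1.3} {s2.1} {s2.2} {s2.3} {s3.1} {s3.2, s3.3} (out.j = stage outer ports)
through C, on inputs (s4, s3, s2, s1): {out.1} {out.2} {out.3, s4.2, s4.3} {s1.1} {s1.2} {s1.3} {s2.1} {s2.2} {s2.3} {s3.1} {s3.2, s3.3} {s4.1} (out.j = stage outer ports)
through D, on inputs (s5, s4, s3, s2, s1): {out.1} {out.2, s5.1, s5.3} {out.3} {s1.1} {s1.2} {s1.3} {s2.1} {s2.2} {s2.3} {s3.1} {s3.2, s3.3} {s4.1} {s4.2, s4.3} {s5.2} (out.j = stage outer ports)


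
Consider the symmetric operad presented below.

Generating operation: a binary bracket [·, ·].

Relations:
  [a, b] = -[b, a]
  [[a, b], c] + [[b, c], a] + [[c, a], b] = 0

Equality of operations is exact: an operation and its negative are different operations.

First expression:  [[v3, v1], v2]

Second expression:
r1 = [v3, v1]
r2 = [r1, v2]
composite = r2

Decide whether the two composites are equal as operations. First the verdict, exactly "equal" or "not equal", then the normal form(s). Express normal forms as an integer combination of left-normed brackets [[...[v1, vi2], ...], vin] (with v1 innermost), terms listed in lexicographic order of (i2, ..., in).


equal; both compose to -[[v1, v3], v2]

The first expression reduces to -[[v1, v3], v2]
The second expression reduces to -[[v1, v3], v2]
Both agree, so they are equal.


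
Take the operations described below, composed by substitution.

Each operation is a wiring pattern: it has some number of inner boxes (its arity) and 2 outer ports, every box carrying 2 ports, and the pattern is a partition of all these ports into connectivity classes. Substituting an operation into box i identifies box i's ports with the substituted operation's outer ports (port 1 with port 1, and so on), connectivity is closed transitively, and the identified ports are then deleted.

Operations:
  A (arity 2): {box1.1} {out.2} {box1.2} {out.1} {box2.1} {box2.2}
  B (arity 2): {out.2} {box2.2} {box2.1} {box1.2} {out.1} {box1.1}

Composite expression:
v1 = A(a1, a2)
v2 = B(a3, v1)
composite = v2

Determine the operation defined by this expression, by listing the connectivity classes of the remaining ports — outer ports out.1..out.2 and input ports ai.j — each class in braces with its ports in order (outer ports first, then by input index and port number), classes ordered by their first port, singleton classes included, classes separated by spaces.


{out.1} {out.2} {a1.1} {a1.2} {a2.1} {a2.2} {a3.1} {a3.2}

Two ports join when wires chain via B-identified ports.
the subtree at A composes to {out.1} {out.2} {a1.1} {a1.2} {a2.1} {a2.2} on (a1, a2); out.j = own outer ports
the subtree at B composes to {out.1} {out.2} {a1.1} {a1.2} {a2.1} {a2.2} {a3.1} {a3.2} on (a3, a1, a2); out.j = own outer ports
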